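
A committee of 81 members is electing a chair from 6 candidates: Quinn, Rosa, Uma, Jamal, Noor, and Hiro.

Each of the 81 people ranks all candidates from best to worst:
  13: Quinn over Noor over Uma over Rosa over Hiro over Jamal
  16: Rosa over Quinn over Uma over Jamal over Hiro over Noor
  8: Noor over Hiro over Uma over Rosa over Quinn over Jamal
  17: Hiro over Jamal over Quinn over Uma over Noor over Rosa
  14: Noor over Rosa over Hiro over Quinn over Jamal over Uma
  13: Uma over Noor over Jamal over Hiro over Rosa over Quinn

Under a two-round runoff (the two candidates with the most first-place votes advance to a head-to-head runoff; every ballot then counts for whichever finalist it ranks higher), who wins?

Noor

Round 1 first-place votes: Quinn 13, Rosa 16, Uma 13, Jamal 0, Noor 22, Hiro 17. Noor and Hiro advance.
Runoff: Noor is ranked above Hiro on 48 ballots, Hiro above Noor on 33.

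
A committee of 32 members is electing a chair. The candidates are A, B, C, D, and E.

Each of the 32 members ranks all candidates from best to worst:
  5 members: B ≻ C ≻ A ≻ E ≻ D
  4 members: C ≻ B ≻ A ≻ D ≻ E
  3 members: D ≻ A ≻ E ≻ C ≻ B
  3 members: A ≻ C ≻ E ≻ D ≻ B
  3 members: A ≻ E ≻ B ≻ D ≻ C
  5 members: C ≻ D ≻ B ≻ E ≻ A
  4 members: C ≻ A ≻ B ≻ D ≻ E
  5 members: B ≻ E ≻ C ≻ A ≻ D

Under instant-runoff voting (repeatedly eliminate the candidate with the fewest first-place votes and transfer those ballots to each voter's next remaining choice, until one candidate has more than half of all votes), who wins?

Round 1: A 6, B 10, C 13, D 3, E 0. E eliminated.
Round 2: A 6, B 10, C 13, D 3. D eliminated.
Round 3: A 9, B 10, C 13. A eliminated.
Round 4: B 13, C 19. C has a majority (≥17).

C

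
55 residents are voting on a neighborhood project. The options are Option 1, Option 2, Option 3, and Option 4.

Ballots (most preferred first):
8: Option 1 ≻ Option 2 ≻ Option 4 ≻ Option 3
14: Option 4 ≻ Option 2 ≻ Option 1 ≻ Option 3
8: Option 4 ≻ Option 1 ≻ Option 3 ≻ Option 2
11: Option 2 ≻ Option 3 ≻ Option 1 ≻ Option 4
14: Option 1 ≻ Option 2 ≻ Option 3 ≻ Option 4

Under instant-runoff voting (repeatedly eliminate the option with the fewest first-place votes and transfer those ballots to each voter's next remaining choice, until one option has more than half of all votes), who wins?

Option 1

Round 1: Option 1 22, Option 2 11, Option 3 0, Option 4 22. Option 3 eliminated.
Round 2: Option 1 22, Option 2 11, Option 4 22. Option 2 eliminated.
Round 3: Option 1 33, Option 4 22. Option 1 has a majority (≥28).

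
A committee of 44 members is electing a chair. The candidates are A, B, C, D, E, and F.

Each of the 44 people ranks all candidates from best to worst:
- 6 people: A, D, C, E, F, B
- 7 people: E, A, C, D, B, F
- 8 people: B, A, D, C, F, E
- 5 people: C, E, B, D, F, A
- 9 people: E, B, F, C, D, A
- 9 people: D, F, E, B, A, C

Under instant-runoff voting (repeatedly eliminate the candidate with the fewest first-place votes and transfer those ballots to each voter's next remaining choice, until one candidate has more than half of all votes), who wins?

Round 1: A 6, B 8, C 5, D 9, E 16, F 0. F eliminated.
Round 2: A 6, B 8, C 5, D 9, E 16. C eliminated.
Round 3: A 6, B 8, D 9, E 21. A eliminated.
Round 4: B 8, D 15, E 21. B eliminated.
Round 5: D 23, E 21. D has a majority (≥23).

D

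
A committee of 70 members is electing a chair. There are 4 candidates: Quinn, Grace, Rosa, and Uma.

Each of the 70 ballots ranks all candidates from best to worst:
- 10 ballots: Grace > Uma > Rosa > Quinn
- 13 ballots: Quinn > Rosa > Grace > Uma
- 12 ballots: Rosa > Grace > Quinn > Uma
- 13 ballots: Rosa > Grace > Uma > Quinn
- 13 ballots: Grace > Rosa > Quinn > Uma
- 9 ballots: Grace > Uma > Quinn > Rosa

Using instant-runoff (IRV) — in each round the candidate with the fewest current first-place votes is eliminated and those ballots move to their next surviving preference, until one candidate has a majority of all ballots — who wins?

Rosa

Round 1: Quinn 13, Grace 32, Rosa 25, Uma 0. Uma eliminated.
Round 2: Quinn 13, Grace 32, Rosa 25. Quinn eliminated.
Round 3: Grace 32, Rosa 38. Rosa has a majority (≥36).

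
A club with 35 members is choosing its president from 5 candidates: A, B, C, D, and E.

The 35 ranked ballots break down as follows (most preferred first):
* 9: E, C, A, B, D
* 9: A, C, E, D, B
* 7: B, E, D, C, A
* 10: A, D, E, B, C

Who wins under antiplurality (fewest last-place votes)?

E

Last-place votes: A 7, B 9, C 10, D 9, E 0.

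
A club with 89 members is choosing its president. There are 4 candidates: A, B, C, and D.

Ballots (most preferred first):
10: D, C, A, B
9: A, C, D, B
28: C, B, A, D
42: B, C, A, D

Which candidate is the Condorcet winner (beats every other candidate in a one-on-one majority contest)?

C

C vs A: 80–9
C vs B: 47–42
C vs D: 79–10
C beats every other candidate.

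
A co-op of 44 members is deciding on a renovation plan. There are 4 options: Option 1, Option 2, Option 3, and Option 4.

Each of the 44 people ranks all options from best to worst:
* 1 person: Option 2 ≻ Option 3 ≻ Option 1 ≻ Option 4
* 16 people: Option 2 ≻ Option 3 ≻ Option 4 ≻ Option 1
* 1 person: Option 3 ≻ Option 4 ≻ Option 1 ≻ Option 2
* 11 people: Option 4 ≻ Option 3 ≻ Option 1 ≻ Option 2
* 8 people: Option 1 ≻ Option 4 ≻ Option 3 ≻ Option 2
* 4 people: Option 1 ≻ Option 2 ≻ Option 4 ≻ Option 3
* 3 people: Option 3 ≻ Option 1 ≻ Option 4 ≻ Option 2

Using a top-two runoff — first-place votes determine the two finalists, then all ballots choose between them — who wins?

Round 1 first-place votes: Option 1 12, Option 2 17, Option 3 4, Option 4 11. Option 2 and Option 1 advance.
Runoff: Option 2 is ranked above Option 1 on 17 ballots, Option 1 above Option 2 on 27.

Option 1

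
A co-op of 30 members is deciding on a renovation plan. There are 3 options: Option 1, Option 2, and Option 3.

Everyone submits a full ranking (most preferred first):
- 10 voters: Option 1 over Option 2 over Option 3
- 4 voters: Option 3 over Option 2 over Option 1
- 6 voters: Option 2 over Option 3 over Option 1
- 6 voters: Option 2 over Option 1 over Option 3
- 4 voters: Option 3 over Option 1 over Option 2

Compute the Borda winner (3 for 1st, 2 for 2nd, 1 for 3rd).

Option 2

Option 1: 10×3 + 4×1 + 6×1 + 6×2 + 4×2 = 60
Option 2: 10×2 + 4×2 + 6×3 + 6×3 + 4×1 = 68
Option 3: 10×1 + 4×3 + 6×2 + 6×1 + 4×3 = 52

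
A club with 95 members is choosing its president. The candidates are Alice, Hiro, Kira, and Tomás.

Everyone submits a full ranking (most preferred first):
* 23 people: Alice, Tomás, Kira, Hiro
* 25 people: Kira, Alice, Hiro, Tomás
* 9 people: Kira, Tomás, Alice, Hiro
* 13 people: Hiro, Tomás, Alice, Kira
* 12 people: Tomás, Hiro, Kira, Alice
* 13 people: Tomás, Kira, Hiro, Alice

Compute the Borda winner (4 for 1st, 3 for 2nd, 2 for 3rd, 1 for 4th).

Alice: 23×4 + 25×3 + 9×2 + 13×2 + 12×1 + 13×1 = 236
Hiro: 23×1 + 25×2 + 9×1 + 13×4 + 12×3 + 13×2 = 196
Kira: 23×2 + 25×4 + 9×4 + 13×1 + 12×2 + 13×3 = 258
Tomás: 23×3 + 25×1 + 9×3 + 13×3 + 12×4 + 13×4 = 260

Tomás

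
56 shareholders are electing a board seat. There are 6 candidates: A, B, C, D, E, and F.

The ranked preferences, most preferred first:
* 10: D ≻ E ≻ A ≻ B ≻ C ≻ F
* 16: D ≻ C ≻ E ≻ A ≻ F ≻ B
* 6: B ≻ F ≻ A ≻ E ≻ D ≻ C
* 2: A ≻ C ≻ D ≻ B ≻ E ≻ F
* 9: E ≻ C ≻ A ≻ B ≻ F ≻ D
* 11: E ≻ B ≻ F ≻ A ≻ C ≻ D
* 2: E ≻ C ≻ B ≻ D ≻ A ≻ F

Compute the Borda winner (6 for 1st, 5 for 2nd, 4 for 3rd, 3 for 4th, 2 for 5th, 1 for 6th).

E

A: 10×4 + 16×3 + 6×4 + 2×6 + 9×4 + 11×3 + 2×2 = 197
B: 10×3 + 16×1 + 6×6 + 2×3 + 9×3 + 11×5 + 2×4 = 178
C: 10×2 + 16×5 + 6×1 + 2×5 + 9×5 + 11×2 + 2×5 = 193
D: 10×6 + 16×6 + 6×2 + 2×4 + 9×1 + 11×1 + 2×3 = 202
E: 10×5 + 16×4 + 6×3 + 2×2 + 9×6 + 11×6 + 2×6 = 268
F: 10×1 + 16×2 + 6×5 + 2×1 + 9×2 + 11×4 + 2×1 = 138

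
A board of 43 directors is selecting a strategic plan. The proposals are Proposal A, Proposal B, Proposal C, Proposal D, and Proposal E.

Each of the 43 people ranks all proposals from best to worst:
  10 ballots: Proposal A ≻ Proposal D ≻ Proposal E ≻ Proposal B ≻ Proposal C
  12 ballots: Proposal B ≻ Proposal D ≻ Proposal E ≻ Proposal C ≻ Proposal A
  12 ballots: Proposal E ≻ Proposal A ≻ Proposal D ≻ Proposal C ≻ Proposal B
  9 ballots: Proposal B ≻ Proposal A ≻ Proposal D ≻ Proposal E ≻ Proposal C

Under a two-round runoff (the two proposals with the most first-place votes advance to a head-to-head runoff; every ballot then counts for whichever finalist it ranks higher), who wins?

Proposal E

Round 1 first-place votes: Proposal A 10, Proposal B 21, Proposal C 0, Proposal D 0, Proposal E 12. Proposal B and Proposal E advance.
Runoff: Proposal B is ranked above Proposal E on 21 ballots, Proposal E above Proposal B on 22.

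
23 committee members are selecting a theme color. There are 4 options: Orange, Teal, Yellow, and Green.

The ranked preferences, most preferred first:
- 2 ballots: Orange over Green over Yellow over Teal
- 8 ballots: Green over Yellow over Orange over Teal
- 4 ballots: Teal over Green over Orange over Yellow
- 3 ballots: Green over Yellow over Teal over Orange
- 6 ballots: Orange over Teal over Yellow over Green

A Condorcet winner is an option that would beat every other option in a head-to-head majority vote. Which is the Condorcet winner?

Green

Green vs Orange: 15–8
Green vs Teal: 13–10
Green vs Yellow: 17–6
Green beats every other option.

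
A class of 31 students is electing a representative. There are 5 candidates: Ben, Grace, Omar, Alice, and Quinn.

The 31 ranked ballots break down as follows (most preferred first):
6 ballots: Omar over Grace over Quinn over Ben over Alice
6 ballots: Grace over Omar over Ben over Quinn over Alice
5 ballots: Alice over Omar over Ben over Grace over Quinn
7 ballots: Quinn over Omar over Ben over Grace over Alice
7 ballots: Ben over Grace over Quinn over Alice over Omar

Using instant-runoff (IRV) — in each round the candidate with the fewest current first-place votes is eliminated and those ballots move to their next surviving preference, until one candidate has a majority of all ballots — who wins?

Round 1: Ben 7, Grace 6, Omar 6, Alice 5, Quinn 7. Alice eliminated.
Round 2: Ben 7, Grace 6, Omar 11, Quinn 7. Grace eliminated.
Round 3: Ben 7, Omar 17, Quinn 7. Omar has a majority (≥16).

Omar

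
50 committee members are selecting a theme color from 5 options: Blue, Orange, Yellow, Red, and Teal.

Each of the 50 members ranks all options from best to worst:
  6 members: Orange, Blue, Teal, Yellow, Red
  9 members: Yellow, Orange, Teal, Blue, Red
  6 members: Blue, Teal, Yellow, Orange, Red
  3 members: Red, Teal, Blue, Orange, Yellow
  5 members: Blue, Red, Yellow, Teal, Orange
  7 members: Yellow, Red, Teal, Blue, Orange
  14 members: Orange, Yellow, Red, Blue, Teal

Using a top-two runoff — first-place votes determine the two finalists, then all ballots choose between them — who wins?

Yellow

Round 1 first-place votes: Blue 11, Orange 20, Yellow 16, Red 3, Teal 0. Orange and Yellow advance.
Runoff: Orange is ranked above Yellow on 23 ballots, Yellow above Orange on 27.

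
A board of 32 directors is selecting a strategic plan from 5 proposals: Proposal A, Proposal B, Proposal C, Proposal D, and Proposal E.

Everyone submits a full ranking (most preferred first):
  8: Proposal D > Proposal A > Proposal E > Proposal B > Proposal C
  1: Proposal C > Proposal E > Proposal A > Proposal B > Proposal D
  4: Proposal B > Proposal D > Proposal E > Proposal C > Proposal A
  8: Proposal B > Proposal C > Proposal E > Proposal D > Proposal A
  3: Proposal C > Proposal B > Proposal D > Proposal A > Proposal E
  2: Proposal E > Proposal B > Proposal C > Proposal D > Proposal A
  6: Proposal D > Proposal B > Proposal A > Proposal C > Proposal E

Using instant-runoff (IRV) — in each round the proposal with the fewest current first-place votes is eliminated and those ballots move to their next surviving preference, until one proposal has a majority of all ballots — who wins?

Round 1: Proposal A 0, Proposal B 12, Proposal C 4, Proposal D 14, Proposal E 2. Proposal A eliminated.
Round 2: Proposal B 12, Proposal C 4, Proposal D 14, Proposal E 2. Proposal E eliminated.
Round 3: Proposal B 14, Proposal C 4, Proposal D 14. Proposal C eliminated.
Round 4: Proposal B 18, Proposal D 14. Proposal B has a majority (≥17).

Proposal B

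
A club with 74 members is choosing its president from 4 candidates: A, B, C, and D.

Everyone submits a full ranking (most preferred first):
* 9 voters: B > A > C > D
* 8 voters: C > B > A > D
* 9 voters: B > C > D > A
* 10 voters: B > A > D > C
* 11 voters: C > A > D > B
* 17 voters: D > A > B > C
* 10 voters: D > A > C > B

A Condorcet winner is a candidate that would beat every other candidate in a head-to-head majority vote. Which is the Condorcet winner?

A vs B: 38–36
A vs C: 46–28
A vs D: 38–36
A beats every other candidate.

A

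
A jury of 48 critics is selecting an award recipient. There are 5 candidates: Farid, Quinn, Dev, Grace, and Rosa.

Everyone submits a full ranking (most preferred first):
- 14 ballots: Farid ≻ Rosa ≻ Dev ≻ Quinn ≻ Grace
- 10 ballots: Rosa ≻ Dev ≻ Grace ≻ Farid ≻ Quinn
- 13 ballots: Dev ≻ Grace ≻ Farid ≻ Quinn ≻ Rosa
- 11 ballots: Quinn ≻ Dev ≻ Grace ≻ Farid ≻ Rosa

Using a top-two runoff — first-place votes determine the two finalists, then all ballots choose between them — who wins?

Round 1 first-place votes: Farid 14, Quinn 11, Dev 13, Grace 0, Rosa 10. Farid and Dev advance.
Runoff: Farid is ranked above Dev on 14 ballots, Dev above Farid on 34.

Dev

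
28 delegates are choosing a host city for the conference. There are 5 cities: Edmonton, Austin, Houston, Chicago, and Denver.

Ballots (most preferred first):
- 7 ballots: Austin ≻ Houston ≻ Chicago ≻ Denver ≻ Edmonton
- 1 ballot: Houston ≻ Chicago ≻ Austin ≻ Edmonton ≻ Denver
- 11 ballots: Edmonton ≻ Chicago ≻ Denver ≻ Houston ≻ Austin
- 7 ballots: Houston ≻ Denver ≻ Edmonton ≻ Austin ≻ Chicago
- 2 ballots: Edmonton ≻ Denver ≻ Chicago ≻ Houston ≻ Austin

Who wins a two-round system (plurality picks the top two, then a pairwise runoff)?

Houston

Round 1 first-place votes: Edmonton 13, Austin 7, Houston 8, Chicago 0, Denver 0. Edmonton and Houston advance.
Runoff: Edmonton is ranked above Houston on 13 ballots, Houston above Edmonton on 15.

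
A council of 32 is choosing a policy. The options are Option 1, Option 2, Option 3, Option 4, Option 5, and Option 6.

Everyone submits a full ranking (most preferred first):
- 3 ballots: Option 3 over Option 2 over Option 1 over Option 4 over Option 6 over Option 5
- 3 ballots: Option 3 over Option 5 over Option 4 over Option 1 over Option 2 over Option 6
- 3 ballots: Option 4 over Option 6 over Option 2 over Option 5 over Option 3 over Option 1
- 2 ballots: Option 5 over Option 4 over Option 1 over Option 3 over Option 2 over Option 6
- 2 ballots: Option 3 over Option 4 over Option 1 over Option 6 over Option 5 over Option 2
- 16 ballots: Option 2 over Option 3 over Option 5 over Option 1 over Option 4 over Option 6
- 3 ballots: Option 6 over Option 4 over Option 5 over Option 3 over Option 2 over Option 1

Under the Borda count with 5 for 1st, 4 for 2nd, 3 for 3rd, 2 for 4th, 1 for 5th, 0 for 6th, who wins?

Option 3

Option 1: 3×3 + 3×2 + 3×0 + 2×3 + 2×3 + 16×2 + 3×0 = 59
Option 2: 3×4 + 3×1 + 3×3 + 2×1 + 2×0 + 16×5 + 3×1 = 109
Option 3: 3×5 + 3×5 + 3×1 + 2×2 + 2×5 + 16×4 + 3×2 = 117
Option 4: 3×2 + 3×3 + 3×5 + 2×4 + 2×4 + 16×1 + 3×4 = 74
Option 5: 3×0 + 3×4 + 3×2 + 2×5 + 2×1 + 16×3 + 3×3 = 87
Option 6: 3×1 + 3×0 + 3×4 + 2×0 + 2×2 + 16×0 + 3×5 = 34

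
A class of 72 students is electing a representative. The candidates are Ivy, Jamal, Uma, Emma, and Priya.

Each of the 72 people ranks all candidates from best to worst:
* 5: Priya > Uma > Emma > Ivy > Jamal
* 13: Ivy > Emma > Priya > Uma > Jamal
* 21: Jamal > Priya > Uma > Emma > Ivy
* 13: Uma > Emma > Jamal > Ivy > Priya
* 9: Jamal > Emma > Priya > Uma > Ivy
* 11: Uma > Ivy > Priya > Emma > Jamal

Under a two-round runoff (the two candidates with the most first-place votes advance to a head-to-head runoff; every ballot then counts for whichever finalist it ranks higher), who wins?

Round 1 first-place votes: Ivy 13, Jamal 30, Uma 24, Emma 0, Priya 5. Jamal and Uma advance.
Runoff: Jamal is ranked above Uma on 30 ballots, Uma above Jamal on 42.

Uma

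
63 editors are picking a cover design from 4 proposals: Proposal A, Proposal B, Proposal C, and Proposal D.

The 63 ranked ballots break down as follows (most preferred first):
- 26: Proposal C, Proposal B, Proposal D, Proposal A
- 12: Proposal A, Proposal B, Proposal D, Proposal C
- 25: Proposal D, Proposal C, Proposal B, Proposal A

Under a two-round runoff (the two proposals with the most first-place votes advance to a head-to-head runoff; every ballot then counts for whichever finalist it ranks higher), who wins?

Round 1 first-place votes: Proposal A 12, Proposal B 0, Proposal C 26, Proposal D 25. Proposal C and Proposal D advance.
Runoff: Proposal C is ranked above Proposal D on 26 ballots, Proposal D above Proposal C on 37.

Proposal D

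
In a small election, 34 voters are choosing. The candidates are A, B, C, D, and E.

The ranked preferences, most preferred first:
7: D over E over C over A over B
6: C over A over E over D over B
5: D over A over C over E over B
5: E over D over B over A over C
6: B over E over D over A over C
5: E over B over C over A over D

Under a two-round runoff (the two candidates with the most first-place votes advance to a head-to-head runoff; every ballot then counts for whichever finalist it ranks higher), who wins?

E

Round 1 first-place votes: A 0, B 6, C 6, D 12, E 10. D and E advance.
Runoff: D is ranked above E on 12 ballots, E above D on 22.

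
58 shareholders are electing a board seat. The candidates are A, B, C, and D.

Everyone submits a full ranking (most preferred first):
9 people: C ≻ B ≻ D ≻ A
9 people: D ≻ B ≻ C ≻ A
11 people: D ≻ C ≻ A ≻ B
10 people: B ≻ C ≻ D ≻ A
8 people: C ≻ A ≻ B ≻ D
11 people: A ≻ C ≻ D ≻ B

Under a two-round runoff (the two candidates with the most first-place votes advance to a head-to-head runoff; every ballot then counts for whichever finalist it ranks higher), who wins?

C

Round 1 first-place votes: A 11, B 10, C 17, D 20. D and C advance.
Runoff: D is ranked above C on 20 ballots, C above D on 38.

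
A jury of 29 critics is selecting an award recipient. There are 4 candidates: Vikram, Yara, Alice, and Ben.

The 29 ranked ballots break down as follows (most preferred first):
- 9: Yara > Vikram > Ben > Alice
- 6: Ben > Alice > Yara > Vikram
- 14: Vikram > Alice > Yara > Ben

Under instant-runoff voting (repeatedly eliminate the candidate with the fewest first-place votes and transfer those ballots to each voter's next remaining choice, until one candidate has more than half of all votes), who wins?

Yara

Round 1: Vikram 14, Yara 9, Alice 0, Ben 6. Alice eliminated.
Round 2: Vikram 14, Yara 9, Ben 6. Ben eliminated.
Round 3: Vikram 14, Yara 15. Yara has a majority (≥15).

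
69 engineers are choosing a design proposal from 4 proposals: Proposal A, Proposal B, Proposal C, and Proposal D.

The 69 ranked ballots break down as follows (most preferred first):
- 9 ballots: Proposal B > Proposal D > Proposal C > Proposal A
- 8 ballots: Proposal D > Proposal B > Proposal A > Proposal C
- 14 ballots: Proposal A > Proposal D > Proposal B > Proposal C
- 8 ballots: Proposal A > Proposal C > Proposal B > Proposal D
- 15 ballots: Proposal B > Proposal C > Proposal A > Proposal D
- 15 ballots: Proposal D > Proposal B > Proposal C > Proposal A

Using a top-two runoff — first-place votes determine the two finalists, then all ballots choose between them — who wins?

Round 1 first-place votes: Proposal A 22, Proposal B 24, Proposal C 0, Proposal D 23. Proposal B and Proposal D advance.
Runoff: Proposal B is ranked above Proposal D on 32 ballots, Proposal D above Proposal B on 37.

Proposal D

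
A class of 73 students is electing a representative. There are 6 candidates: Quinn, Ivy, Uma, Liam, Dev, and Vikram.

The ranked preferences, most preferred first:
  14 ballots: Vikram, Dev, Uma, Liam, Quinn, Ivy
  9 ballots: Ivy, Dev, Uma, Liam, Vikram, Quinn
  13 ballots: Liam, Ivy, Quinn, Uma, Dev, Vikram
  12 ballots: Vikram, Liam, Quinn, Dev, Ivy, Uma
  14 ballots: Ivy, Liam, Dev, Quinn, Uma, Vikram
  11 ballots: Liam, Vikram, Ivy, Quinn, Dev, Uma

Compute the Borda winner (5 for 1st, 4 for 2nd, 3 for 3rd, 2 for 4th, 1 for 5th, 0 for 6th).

Quinn: 14×1 + 9×0 + 13×3 + 12×3 + 14×2 + 11×2 = 139
Ivy: 14×0 + 9×5 + 13×4 + 12×1 + 14×5 + 11×3 = 212
Uma: 14×3 + 9×3 + 13×2 + 12×0 + 14×1 + 11×0 = 109
Liam: 14×2 + 9×2 + 13×5 + 12×4 + 14×4 + 11×5 = 270
Dev: 14×4 + 9×4 + 13×1 + 12×2 + 14×3 + 11×1 = 182
Vikram: 14×5 + 9×1 + 13×0 + 12×5 + 14×0 + 11×4 = 183

Liam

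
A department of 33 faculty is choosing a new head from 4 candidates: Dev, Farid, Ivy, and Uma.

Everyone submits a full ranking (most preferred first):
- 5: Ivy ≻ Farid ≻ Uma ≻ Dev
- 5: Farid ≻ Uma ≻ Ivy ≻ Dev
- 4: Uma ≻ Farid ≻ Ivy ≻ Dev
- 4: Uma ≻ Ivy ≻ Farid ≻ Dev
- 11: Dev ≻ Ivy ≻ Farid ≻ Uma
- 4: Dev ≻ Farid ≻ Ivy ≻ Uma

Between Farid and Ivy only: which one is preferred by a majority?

Ivy

Farid is ranked above Ivy on 13 ballots; Ivy above Farid on 20.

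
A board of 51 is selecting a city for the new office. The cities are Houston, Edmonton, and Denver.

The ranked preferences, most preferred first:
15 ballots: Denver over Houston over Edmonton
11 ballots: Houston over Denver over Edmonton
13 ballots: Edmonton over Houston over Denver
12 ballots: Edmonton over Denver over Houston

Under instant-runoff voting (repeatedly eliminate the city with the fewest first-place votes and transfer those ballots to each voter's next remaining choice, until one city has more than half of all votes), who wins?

Denver

Round 1: Houston 11, Edmonton 25, Denver 15. Houston eliminated.
Round 2: Edmonton 25, Denver 26. Denver has a majority (≥26).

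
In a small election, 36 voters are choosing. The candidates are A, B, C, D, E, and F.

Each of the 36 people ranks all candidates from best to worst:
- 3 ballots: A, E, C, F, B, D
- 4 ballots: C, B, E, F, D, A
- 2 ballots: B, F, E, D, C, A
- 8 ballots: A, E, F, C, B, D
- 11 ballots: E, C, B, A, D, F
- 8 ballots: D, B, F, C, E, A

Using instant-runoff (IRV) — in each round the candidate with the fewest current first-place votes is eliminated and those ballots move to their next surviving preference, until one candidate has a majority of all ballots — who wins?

Round 1: A 11, B 2, C 4, D 8, E 11, F 0. F eliminated.
Round 2: A 11, B 2, C 4, D 8, E 11. B eliminated.
Round 3: A 11, C 4, D 8, E 13. C eliminated.
Round 4: A 11, D 8, E 17. D eliminated.
Round 5: A 11, E 25. E has a majority (≥19).

E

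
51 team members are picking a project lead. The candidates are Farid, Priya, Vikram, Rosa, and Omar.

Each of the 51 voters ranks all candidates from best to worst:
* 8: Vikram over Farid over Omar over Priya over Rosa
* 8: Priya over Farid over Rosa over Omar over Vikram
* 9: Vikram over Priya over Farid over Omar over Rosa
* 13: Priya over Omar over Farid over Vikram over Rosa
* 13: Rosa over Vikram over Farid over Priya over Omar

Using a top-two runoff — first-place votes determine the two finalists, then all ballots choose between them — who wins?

Vikram

Round 1 first-place votes: Farid 0, Priya 21, Vikram 17, Rosa 13, Omar 0. Priya and Vikram advance.
Runoff: Priya is ranked above Vikram on 21 ballots, Vikram above Priya on 30.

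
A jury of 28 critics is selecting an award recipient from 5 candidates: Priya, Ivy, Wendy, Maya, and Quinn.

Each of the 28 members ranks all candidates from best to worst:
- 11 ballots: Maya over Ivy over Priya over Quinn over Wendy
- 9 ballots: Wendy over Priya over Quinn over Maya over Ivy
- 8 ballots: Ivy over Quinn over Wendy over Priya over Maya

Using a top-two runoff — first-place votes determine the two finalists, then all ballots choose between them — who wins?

Wendy

Round 1 first-place votes: Priya 0, Ivy 8, Wendy 9, Maya 11, Quinn 0. Maya and Wendy advance.
Runoff: Maya is ranked above Wendy on 11 ballots, Wendy above Maya on 17.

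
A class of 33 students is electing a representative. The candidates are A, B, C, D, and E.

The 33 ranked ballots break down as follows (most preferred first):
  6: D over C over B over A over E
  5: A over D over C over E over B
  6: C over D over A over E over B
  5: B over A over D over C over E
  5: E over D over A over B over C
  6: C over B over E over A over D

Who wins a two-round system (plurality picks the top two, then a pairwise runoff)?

Round 1 first-place votes: A 5, B 5, C 12, D 6, E 5. C and D advance.
Runoff: C is ranked above D on 12 ballots, D above C on 21.

D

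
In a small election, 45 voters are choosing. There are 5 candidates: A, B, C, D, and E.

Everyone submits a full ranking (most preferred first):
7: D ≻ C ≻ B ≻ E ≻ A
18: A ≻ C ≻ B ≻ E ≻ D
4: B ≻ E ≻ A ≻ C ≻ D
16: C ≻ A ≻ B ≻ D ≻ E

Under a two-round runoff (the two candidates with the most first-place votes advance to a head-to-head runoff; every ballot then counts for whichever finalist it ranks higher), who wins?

Round 1 first-place votes: A 18, B 4, C 16, D 7, E 0. A and C advance.
Runoff: A is ranked above C on 22 ballots, C above A on 23.

C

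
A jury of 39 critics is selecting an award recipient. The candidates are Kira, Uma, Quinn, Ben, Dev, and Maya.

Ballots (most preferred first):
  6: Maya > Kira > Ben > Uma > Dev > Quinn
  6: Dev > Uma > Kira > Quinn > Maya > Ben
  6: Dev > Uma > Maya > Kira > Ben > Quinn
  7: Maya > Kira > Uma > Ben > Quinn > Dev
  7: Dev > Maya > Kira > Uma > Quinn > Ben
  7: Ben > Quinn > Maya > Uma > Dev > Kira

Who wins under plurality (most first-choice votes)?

Dev

First-place votes: Kira 0, Uma 0, Quinn 0, Ben 7, Dev 19, Maya 13.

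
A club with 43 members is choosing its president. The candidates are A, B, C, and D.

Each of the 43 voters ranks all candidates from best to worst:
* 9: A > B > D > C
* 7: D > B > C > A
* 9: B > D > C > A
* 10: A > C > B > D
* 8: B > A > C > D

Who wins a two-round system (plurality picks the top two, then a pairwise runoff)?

B

Round 1 first-place votes: A 19, B 17, C 0, D 7. A and B advance.
Runoff: A is ranked above B on 19 ballots, B above A on 24.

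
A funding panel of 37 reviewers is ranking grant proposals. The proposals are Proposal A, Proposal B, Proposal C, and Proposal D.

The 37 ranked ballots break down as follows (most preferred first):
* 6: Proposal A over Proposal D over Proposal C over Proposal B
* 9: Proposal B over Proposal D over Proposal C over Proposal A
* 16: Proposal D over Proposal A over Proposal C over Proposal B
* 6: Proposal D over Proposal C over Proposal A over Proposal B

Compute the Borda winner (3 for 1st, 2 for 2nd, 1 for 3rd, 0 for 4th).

Proposal D

Proposal A: 6×3 + 9×0 + 16×2 + 6×1 = 56
Proposal B: 6×0 + 9×3 + 16×0 + 6×0 = 27
Proposal C: 6×1 + 9×1 + 16×1 + 6×2 = 43
Proposal D: 6×2 + 9×2 + 16×3 + 6×3 = 96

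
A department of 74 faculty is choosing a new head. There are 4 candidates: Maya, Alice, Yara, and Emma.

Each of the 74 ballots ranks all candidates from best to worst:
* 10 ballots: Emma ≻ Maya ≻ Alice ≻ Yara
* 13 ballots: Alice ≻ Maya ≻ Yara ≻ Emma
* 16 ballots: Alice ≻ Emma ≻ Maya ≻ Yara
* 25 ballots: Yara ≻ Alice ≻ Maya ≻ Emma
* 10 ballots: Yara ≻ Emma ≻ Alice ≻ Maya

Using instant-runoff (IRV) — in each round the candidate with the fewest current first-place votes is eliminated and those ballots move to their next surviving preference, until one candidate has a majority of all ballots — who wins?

Round 1: Maya 0, Alice 29, Yara 35, Emma 10. Maya eliminated.
Round 2: Alice 29, Yara 35, Emma 10. Emma eliminated.
Round 3: Alice 39, Yara 35. Alice has a majority (≥38).

Alice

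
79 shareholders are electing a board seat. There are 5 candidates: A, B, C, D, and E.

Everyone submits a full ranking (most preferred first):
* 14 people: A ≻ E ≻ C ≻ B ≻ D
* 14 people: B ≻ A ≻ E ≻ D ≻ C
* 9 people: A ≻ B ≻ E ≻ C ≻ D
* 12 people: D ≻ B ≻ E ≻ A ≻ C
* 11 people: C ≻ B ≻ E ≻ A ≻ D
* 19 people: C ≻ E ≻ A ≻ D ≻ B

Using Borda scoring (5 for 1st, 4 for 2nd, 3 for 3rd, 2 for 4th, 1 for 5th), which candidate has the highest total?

A

A: 14×5 + 14×4 + 9×5 + 12×2 + 11×2 + 19×3 = 274
B: 14×2 + 14×5 + 9×4 + 12×4 + 11×4 + 19×1 = 245
C: 14×3 + 14×1 + 9×2 + 12×1 + 11×5 + 19×5 = 236
D: 14×1 + 14×2 + 9×1 + 12×5 + 11×1 + 19×2 = 160
E: 14×4 + 14×3 + 9×3 + 12×3 + 11×3 + 19×4 = 270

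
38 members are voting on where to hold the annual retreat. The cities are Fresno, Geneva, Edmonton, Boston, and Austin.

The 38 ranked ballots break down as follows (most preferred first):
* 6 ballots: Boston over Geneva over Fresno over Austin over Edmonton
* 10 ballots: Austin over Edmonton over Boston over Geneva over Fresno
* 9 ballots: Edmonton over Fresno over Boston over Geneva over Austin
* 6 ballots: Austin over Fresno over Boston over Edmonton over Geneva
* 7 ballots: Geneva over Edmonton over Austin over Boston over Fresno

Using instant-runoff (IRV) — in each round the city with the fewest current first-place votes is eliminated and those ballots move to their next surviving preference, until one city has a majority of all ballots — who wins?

Geneva

Round 1: Fresno 0, Geneva 7, Edmonton 9, Boston 6, Austin 16. Fresno eliminated.
Round 2: Geneva 7, Edmonton 9, Boston 6, Austin 16. Boston eliminated.
Round 3: Geneva 13, Edmonton 9, Austin 16. Edmonton eliminated.
Round 4: Geneva 22, Austin 16. Geneva has a majority (≥20).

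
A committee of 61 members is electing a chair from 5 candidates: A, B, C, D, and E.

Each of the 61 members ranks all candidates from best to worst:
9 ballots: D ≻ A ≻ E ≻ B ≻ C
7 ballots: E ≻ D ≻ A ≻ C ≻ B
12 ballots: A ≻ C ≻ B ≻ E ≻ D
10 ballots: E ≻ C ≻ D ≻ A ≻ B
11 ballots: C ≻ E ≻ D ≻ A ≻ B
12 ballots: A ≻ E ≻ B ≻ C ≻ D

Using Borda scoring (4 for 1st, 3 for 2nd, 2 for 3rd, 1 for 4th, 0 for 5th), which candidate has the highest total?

E

A: 9×3 + 7×2 + 12×4 + 10×1 + 11×1 + 12×4 = 158
B: 9×1 + 7×0 + 12×2 + 10×0 + 11×0 + 12×2 = 57
C: 9×0 + 7×1 + 12×3 + 10×3 + 11×4 + 12×1 = 129
D: 9×4 + 7×3 + 12×0 + 10×2 + 11×2 + 12×0 = 99
E: 9×2 + 7×4 + 12×1 + 10×4 + 11×3 + 12×3 = 167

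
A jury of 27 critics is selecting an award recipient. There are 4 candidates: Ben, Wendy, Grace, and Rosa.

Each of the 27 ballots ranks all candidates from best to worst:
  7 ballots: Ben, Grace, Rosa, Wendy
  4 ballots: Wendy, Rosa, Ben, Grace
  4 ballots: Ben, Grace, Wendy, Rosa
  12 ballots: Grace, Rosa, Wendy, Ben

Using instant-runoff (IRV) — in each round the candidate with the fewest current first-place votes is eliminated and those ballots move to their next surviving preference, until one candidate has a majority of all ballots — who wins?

Round 1: Ben 11, Wendy 4, Grace 12, Rosa 0. Rosa eliminated.
Round 2: Ben 11, Wendy 4, Grace 12. Wendy eliminated.
Round 3: Ben 15, Grace 12. Ben has a majority (≥14).

Ben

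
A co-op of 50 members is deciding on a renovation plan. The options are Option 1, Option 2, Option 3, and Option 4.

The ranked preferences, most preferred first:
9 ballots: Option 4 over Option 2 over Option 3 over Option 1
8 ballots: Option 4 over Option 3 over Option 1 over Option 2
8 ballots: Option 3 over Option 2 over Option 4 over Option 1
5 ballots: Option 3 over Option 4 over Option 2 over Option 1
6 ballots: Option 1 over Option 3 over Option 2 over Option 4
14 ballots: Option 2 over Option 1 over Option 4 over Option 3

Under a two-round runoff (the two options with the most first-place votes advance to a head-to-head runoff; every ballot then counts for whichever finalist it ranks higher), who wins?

Round 1 first-place votes: Option 1 6, Option 2 14, Option 3 13, Option 4 17. Option 4 and Option 2 advance.
Runoff: Option 4 is ranked above Option 2 on 22 ballots, Option 2 above Option 4 on 28.

Option 2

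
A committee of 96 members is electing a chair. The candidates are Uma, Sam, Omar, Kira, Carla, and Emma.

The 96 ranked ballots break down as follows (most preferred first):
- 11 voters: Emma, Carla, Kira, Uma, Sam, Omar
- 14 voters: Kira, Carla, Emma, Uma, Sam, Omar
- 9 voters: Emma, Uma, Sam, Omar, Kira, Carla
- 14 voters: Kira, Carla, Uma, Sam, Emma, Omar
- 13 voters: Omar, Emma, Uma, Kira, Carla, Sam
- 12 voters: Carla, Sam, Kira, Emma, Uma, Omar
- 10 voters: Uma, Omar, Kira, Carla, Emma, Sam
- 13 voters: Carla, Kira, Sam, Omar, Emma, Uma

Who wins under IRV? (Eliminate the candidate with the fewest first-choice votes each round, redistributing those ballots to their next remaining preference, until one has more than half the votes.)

Carla

Round 1: Uma 10, Sam 0, Omar 13, Kira 28, Carla 25, Emma 20. Sam eliminated.
Round 2: Uma 10, Omar 13, Kira 28, Carla 25, Emma 20. Uma eliminated.
Round 3: Omar 23, Kira 28, Carla 25, Emma 20. Emma eliminated.
Round 4: Omar 32, Kira 28, Carla 36. Kira eliminated.
Round 5: Omar 32, Carla 64. Carla has a majority (≥49).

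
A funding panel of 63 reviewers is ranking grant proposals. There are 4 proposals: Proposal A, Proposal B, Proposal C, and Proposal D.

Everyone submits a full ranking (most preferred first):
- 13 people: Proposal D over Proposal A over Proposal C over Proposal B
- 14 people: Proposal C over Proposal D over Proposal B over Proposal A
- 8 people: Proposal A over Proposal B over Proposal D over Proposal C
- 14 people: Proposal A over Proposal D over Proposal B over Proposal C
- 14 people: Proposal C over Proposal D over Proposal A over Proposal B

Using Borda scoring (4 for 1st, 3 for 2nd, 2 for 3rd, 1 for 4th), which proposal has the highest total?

Proposal A: 13×3 + 14×1 + 8×4 + 14×4 + 14×2 = 169
Proposal B: 13×1 + 14×2 + 8×3 + 14×2 + 14×1 = 107
Proposal C: 13×2 + 14×4 + 8×1 + 14×1 + 14×4 = 160
Proposal D: 13×4 + 14×3 + 8×2 + 14×3 + 14×3 = 194

Proposal D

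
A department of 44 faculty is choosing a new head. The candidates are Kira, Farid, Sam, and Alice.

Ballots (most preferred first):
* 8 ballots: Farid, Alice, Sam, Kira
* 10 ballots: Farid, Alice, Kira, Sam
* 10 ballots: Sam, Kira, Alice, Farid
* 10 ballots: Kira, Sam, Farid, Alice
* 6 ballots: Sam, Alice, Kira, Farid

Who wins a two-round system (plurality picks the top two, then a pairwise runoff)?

Sam

Round 1 first-place votes: Kira 10, Farid 18, Sam 16, Alice 0. Farid and Sam advance.
Runoff: Farid is ranked above Sam on 18 ballots, Sam above Farid on 26.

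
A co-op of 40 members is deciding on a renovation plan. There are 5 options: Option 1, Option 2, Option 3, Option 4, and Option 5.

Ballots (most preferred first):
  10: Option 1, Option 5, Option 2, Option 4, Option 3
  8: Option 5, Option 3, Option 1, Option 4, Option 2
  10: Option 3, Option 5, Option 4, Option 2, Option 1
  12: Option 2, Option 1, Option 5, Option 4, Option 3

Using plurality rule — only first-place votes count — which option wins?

First-place votes: Option 1 10, Option 2 12, Option 3 10, Option 4 0, Option 5 8.

Option 2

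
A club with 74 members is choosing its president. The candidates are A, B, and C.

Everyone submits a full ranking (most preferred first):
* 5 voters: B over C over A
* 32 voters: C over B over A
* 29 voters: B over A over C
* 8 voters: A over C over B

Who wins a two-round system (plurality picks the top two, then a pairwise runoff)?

Round 1 first-place votes: A 8, B 34, C 32. B and C advance.
Runoff: B is ranked above C on 34 ballots, C above B on 40.

C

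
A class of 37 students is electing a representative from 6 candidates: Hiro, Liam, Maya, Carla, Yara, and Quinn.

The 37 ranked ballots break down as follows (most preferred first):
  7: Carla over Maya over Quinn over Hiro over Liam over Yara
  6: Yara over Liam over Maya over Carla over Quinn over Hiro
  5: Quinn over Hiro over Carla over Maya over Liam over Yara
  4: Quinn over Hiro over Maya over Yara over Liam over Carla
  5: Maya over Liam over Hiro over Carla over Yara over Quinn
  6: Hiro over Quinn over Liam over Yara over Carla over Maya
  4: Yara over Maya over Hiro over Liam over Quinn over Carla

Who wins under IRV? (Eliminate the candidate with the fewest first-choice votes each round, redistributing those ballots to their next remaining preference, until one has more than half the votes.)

Round 1: Hiro 6, Liam 0, Maya 5, Carla 7, Yara 10, Quinn 9. Liam eliminated.
Round 2: Hiro 6, Maya 5, Carla 7, Yara 10, Quinn 9. Maya eliminated.
Round 3: Hiro 11, Carla 7, Yara 10, Quinn 9. Carla eliminated.
Round 4: Hiro 11, Yara 10, Quinn 16. Yara eliminated.
Round 5: Hiro 15, Quinn 22. Quinn has a majority (≥19).

Quinn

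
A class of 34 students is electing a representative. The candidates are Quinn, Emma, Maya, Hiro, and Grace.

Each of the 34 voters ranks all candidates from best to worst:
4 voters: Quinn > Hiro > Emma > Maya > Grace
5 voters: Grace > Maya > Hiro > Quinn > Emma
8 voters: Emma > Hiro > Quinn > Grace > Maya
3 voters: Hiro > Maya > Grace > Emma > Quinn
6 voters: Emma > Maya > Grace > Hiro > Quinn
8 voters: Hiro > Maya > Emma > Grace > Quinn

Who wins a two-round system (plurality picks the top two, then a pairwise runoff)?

Hiro

Round 1 first-place votes: Quinn 4, Emma 14, Maya 0, Hiro 11, Grace 5. Emma and Hiro advance.
Runoff: Emma is ranked above Hiro on 14 ballots, Hiro above Emma on 20.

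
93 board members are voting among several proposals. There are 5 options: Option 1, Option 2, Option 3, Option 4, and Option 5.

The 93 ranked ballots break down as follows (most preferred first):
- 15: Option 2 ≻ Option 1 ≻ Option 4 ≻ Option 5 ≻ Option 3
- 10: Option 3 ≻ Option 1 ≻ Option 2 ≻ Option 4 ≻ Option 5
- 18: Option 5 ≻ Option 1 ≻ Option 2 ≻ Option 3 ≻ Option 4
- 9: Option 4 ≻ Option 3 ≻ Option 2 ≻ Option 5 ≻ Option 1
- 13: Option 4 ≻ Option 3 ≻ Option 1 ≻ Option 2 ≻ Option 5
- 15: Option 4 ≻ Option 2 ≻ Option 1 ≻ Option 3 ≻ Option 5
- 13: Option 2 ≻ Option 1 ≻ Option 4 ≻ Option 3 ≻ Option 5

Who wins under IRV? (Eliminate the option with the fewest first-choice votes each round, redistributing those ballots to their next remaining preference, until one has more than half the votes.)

Round 1: Option 1 0, Option 2 28, Option 3 10, Option 4 37, Option 5 18. Option 1 eliminated.
Round 2: Option 2 28, Option 3 10, Option 4 37, Option 5 18. Option 3 eliminated.
Round 3: Option 2 38, Option 4 37, Option 5 18. Option 5 eliminated.
Round 4: Option 2 56, Option 4 37. Option 2 has a majority (≥47).

Option 2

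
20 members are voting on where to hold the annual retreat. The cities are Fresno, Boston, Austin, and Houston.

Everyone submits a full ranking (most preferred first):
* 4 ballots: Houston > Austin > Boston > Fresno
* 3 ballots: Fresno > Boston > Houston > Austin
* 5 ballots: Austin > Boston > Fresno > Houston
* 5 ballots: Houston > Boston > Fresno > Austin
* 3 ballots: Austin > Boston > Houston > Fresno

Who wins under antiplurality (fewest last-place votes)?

Boston

Last-place votes: Fresno 7, Boston 0, Austin 8, Houston 5.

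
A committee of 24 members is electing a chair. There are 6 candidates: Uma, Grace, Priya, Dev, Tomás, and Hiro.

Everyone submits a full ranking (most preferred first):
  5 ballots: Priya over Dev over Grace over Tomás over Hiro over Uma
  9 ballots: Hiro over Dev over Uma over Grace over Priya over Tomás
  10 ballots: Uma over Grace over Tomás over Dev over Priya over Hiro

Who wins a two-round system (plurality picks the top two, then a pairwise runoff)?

Hiro

Round 1 first-place votes: Uma 10, Grace 0, Priya 5, Dev 0, Tomás 0, Hiro 9. Uma and Hiro advance.
Runoff: Uma is ranked above Hiro on 10 ballots, Hiro above Uma on 14.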